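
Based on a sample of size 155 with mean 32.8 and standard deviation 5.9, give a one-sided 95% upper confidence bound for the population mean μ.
μ ≤ 33.58

Upper bound (one-sided):
t* = 1.655 (one-sided for 95%)
Upper bound = x̄ + t* · s/√n = 32.8 + 1.655 · 5.9/√155 = 33.58

We are 95% confident that μ ≤ 33.58.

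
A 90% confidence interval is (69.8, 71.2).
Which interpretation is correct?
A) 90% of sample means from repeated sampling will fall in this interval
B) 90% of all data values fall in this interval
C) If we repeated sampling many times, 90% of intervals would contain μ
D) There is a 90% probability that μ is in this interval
C

A) Wrong — coverage applies to intervals containing μ, not to future x̄ values.
B) Wrong — a CI is about the parameter μ, not individual data values.
C) Correct — this is the frequentist long-run coverage interpretation.
D) Wrong — μ is fixed; the randomness lives in the interval, not in μ.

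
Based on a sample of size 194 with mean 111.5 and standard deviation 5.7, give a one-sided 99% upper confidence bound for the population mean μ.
μ ≤ 112.46

Upper bound (one-sided):
t* = 2.346 (one-sided for 99%)
Upper bound = x̄ + t* · s/√n = 111.5 + 2.346 · 5.7/√194 = 112.46

We are 99% confident that μ ≤ 112.46.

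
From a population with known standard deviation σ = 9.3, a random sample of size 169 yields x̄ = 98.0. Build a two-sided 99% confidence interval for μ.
(96.16, 99.84)

z-interval (σ known):
z* = 2.576 for 99% confidence

Margin of error = z* · σ/√n = 2.576 · 9.3/√169 = 1.84

CI: (98.0 - 1.84, 98.0 + 1.84) = (96.16, 99.84)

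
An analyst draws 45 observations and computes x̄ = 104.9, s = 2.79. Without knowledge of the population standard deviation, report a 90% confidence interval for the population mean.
(104.20, 105.60)

t-interval (σ unknown):
df = n - 1 = 44
t* = 1.680 for 90% confidence

Margin of error = t* · s/√n = 1.680 · 2.79/√45 = 0.70

CI: (104.20, 105.60)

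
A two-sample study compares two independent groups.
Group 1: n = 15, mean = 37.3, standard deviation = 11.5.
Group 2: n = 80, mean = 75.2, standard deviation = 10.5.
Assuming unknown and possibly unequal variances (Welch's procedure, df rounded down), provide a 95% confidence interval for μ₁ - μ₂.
(-44.61, -31.19)

Difference: x̄₁ - x̄₂ = -37.90
SE = √(s₁²/n₁ + s₂²/n₂) = √(11.5²/15 + 10.5²/80) = 3.1929
df = 18.64 → 18 (Welch–Satterthwaite, rounded down)
t* = 2.101

CI: -37.90 ± 2.101 · 3.1929 = -37.90 ± 6.71 = (-44.61, -31.19)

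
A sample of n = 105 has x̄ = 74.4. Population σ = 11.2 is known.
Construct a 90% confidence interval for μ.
(72.60, 76.20)

z-interval (σ known):
z* = 1.645 for 90% confidence

Margin of error = z* · σ/√n = 1.645 · 11.2/√105 = 1.80

CI: (74.4 - 1.80, 74.4 + 1.80) = (72.60, 76.20)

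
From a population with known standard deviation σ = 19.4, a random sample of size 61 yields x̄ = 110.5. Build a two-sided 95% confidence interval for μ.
(105.63, 115.37)

z-interval (σ known):
z* = 1.960 for 95% confidence

Margin of error = z* · σ/√n = 1.960 · 19.4/√61 = 4.87

CI: (110.5 - 4.87, 110.5 + 4.87) = (105.63, 115.37)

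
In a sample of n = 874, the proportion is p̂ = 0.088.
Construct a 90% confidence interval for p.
(0.072, 0.104)

Proportion CI:
SE = √(p̂(1-p̂)/n) = √(0.088 · 0.912 / 874) = 0.00958

z* = 1.645
Margin = z* · SE = 1.645 · 0.00958 = 0.0158

CI: 0.088 ± 0.0158 = (0.072, 0.104)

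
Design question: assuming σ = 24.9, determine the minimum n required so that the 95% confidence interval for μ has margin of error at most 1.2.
n ≥ 1655

For margin E ≤ 1.2:
n ≥ (z* · σ / E)²
n ≥ (1.960 · 24.9 / 1.2)²
n ≥ 1654.05

Minimum n = 1655 (rounding up)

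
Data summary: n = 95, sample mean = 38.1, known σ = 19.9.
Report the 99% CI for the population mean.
(32.84, 43.36)

z-interval (σ known):
z* = 2.576 for 99% confidence

Margin of error = z* · σ/√n = 2.576 · 19.9/√95 = 5.26

CI: (38.1 - 5.26, 38.1 + 5.26) = (32.84, 43.36)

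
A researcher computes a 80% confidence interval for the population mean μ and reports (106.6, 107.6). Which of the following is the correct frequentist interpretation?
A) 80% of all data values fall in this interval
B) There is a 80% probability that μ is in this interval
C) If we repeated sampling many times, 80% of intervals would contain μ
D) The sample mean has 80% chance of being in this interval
C

A) Wrong — a CI is about the parameter μ, not individual data values.
B) Wrong — μ is fixed; the randomness lives in the interval, not in μ.
C) Correct — this is the frequentist long-run coverage interpretation.
D) Wrong — x̄ is observed and sits in the interval by construction.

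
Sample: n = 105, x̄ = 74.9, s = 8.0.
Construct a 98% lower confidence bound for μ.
μ ≥ 73.28

Lower bound (one-sided):
t* = 2.080 (one-sided for 98%)
Lower bound = x̄ - t* · s/√n = 74.9 - 2.080 · 8.0/√105 = 73.28

We are 98% confident that μ ≥ 73.28.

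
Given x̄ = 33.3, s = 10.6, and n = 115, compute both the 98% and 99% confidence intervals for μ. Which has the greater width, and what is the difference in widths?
99% CI is wider by 0.51

df = 114
98% CI: t* = 2.360, (30.97, 35.63), width = 2 · t* · s/√n = 4.67
99% CI: t* = 2.620, (30.71, 35.89), width = 2 · t* · s/√n = 5.18

The 99% CI is wider by 5.18 - 4.67 = 0.51.
Higher confidence requires a wider interval.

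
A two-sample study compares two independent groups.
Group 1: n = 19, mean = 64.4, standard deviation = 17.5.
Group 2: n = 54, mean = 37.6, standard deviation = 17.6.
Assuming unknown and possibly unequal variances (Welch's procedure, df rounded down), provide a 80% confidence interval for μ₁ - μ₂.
(20.68, 32.92)

Difference: x̄₁ - x̄₂ = 26.80
SE = √(s₁²/n₁ + s₂²/n₂) = √(17.5²/19 + 17.6²/54) = 4.6749
df = 31.73 → 31 (Welch–Satterthwaite, rounded down)
t* = 1.309

CI: 26.80 ± 1.309 · 4.6749 = 26.80 ± 6.12 = (20.68, 32.92)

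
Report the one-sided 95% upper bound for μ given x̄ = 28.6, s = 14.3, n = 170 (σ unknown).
μ ≤ 30.41

Upper bound (one-sided):
t* = 1.654 (one-sided for 95%)
Upper bound = x̄ + t* · s/√n = 28.6 + 1.654 · 14.3/√170 = 30.41

We are 95% confident that μ ≤ 30.41.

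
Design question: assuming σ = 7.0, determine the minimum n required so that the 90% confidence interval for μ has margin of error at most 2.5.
n ≥ 22

For margin E ≤ 2.5:
n ≥ (z* · σ / E)²
n ≥ (1.645 · 7.0 / 2.5)²
n ≥ 21.22

Minimum n = 22 (rounding up)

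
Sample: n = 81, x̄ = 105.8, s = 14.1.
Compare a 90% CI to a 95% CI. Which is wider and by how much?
95% CI is wider by 1.03

df = 80
90% CI: t* = 1.664, (103.19, 108.41), width = 2 · t* · s/√n = 5.21
95% CI: t* = 1.990, (102.68, 108.92), width = 2 · t* · s/√n = 6.24

The 95% CI is wider by 6.24 - 5.21 = 1.03.
Higher confidence requires a wider interval.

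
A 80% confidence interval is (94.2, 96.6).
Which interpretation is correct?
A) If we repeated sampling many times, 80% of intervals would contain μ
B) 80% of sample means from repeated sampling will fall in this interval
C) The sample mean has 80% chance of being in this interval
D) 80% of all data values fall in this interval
A

A) Correct — this is the frequentist long-run coverage interpretation.
B) Wrong — coverage applies to intervals containing μ, not to future x̄ values.
C) Wrong — x̄ is observed and sits in the interval by construction.
D) Wrong — a CI is about the parameter μ, not individual data values.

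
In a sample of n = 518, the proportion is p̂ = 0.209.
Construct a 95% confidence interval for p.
(0.174, 0.244)

Proportion CI:
SE = √(p̂(1-p̂)/n) = √(0.209 · 0.791 / 518) = 0.01786

z* = 1.960
Margin = z* · SE = 1.960 · 0.01786 = 0.0350

CI: 0.209 ± 0.0350 = (0.174, 0.244)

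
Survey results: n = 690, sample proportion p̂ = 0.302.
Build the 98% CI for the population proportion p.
(0.261, 0.343)

Proportion CI:
SE = √(p̂(1-p̂)/n) = √(0.302 · 0.698 / 690) = 0.01748

z* = 2.326
Margin = z* · SE = 2.326 · 0.01748 = 0.0407

CI: 0.302 ± 0.0407 = (0.261, 0.343)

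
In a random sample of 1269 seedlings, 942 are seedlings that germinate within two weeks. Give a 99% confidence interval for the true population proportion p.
(0.711, 0.774)

Proportion CI:
p̂ = 942/1269 = 0.74232
SE = √(p̂(1-p̂)/n) = √(0.74232 · 0.25768 / 1269) = 0.01228

z* = 2.576
Margin = z* · SE = 2.576 · 0.01228 = 0.0316

CI: 0.74232 ± 0.0316 = (0.711, 0.774)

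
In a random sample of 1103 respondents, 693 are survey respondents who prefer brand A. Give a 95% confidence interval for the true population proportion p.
(0.600, 0.657)

Proportion CI:
p̂ = 693/1103 = 0.62829
SE = √(p̂(1-p̂)/n) = √(0.62829 · 0.37171 / 1103) = 0.01455

z* = 1.960
Margin = z* · SE = 1.960 · 0.01455 = 0.0285

CI: 0.62829 ± 0.0285 = (0.600, 0.657)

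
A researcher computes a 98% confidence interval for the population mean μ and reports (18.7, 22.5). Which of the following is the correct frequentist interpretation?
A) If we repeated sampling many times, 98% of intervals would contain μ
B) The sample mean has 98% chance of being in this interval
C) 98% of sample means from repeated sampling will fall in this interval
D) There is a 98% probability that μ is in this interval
A

A) Correct — this is the frequentist long-run coverage interpretation.
B) Wrong — x̄ is observed and sits in the interval by construction.
C) Wrong — coverage applies to intervals containing μ, not to future x̄ values.
D) Wrong — μ is fixed; the randomness lives in the interval, not in μ.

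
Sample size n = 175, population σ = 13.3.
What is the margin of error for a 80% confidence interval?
Margin of error = 1.29

Margin of error = z* · σ/√n
= 1.282 · 13.3/√175
= 1.282 · 13.3/13.2288
= 1.29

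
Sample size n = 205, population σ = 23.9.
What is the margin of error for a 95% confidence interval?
Margin of error = 3.27

Margin of error = z* · σ/√n
= 1.960 · 23.9/√205
= 1.960 · 23.9/14.3178
= 3.27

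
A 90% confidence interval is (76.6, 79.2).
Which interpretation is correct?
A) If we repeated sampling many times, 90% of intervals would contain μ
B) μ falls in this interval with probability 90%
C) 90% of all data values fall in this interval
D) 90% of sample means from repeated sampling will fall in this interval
A

A) Correct — this is the frequentist long-run coverage interpretation.
B) Wrong — μ is fixed; the randomness lives in the interval, not in μ.
C) Wrong — a CI is about the parameter μ, not individual data values.
D) Wrong — coverage applies to intervals containing μ, not to future x̄ values.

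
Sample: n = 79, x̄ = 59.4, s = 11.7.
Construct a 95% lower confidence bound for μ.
μ ≥ 57.21

Lower bound (one-sided):
t* = 1.665 (one-sided for 95%)
Lower bound = x̄ - t* · s/√n = 59.4 - 1.665 · 11.7/√79 = 57.21

We are 95% confident that μ ≥ 57.21.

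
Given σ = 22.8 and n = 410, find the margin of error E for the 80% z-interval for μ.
Margin of error = 1.44

Margin of error = z* · σ/√n
= 1.282 · 22.8/√410
= 1.282 · 22.8/20.2485
= 1.44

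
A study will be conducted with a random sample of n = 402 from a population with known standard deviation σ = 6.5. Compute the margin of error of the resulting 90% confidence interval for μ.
Margin of error = 0.53

Margin of error = z* · σ/√n
= 1.645 · 6.5/√402
= 1.645 · 6.5/20.0499
= 0.53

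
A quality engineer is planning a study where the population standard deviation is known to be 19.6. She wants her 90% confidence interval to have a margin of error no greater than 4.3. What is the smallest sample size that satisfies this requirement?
n ≥ 57

For margin E ≤ 4.3:
n ≥ (z* · σ / E)²
n ≥ (1.645 · 19.6 / 4.3)²
n ≥ 56.22

Minimum n = 57 (rounding up)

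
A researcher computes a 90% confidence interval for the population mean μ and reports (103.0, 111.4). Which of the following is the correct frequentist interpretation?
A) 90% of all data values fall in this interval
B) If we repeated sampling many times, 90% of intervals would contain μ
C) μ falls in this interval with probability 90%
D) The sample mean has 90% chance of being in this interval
B

A) Wrong — a CI is about the parameter μ, not individual data values.
B) Correct — this is the frequentist long-run coverage interpretation.
C) Wrong — μ is fixed; the randomness lives in the interval, not in μ.
D) Wrong — x̄ is observed and sits in the interval by construction.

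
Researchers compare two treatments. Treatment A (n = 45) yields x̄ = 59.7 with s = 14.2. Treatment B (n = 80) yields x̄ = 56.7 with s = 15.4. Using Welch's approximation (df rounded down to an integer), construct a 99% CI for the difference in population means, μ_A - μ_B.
(-4.17, 10.17)

Difference: x̄₁ - x̄₂ = 3.00
SE = √(s₁²/n₁ + s₂²/n₂) = √(14.2²/45 + 15.4²/80) = 2.7286
df = 97.67 → 97 (Welch–Satterthwaite, rounded down)
t* = 2.627

CI: 3.00 ± 2.627 · 2.7286 = 3.00 ± 7.17 = (-4.17, 10.17)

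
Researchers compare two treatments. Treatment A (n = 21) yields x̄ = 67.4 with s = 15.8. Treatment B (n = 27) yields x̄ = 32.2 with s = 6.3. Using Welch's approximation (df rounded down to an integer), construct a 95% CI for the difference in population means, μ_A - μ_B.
(27.66, 42.74)

Difference: x̄₁ - x̄₂ = 35.20
SE = √(s₁²/n₁ + s₂²/n₂) = √(15.8²/21 + 6.3²/27) = 3.6548
df = 24.96 → 24 (Welch–Satterthwaite, rounded down)
t* = 2.064

CI: 35.20 ± 2.064 · 3.6548 = 35.20 ± 7.54 = (27.66, 42.74)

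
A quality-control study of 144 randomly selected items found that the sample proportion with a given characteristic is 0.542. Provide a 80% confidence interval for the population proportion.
(0.489, 0.595)

Proportion CI:
SE = √(p̂(1-p̂)/n) = √(0.542 · 0.458 / 144) = 0.04152

z* = 1.282
Margin = z* · SE = 1.282 · 0.04152 = 0.0532

CI: 0.542 ± 0.0532 = (0.489, 0.595)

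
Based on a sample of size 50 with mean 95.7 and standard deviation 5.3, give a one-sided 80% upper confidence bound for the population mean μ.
μ ≤ 96.34

Upper bound (one-sided):
t* = 0.849 (one-sided for 80%)
Upper bound = x̄ + t* · s/√n = 95.7 + 0.849 · 5.3/√50 = 96.34

We are 80% confident that μ ≤ 96.34.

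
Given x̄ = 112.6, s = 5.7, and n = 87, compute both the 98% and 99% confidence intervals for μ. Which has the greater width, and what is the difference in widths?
99% CI is wider by 0.32

df = 86
98% CI: t* = 2.370, (111.15, 114.05), width = 2 · t* · s/√n = 2.90
99% CI: t* = 2.634, (110.99, 114.21), width = 2 · t* · s/√n = 3.22

The 99% CI is wider by 3.22 - 2.90 = 0.32.
Higher confidence requires a wider interval.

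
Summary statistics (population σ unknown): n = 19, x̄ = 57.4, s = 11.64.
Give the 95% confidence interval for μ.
(51.79, 63.01)

t-interval (σ unknown):
df = n - 1 = 18
t* = 2.101 for 95% confidence

Margin of error = t* · s/√n = 2.101 · 11.64/√19 = 5.61

CI: (51.79, 63.01)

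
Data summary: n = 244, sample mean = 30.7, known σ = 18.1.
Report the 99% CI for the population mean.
(27.72, 33.68)

z-interval (σ known):
z* = 2.576 for 99% confidence

Margin of error = z* · σ/√n = 2.576 · 18.1/√244 = 2.98

CI: (30.7 - 2.98, 30.7 + 2.98) = (27.72, 33.68)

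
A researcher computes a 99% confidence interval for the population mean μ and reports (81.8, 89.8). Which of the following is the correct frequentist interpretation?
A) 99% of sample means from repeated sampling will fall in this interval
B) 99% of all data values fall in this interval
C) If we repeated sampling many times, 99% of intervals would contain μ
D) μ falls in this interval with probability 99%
C

A) Wrong — coverage applies to intervals containing μ, not to future x̄ values.
B) Wrong — a CI is about the parameter μ, not individual data values.
C) Correct — this is the frequentist long-run coverage interpretation.
D) Wrong — μ is fixed; the randomness lives in the interval, not in μ.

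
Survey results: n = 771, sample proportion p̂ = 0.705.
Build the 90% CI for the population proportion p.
(0.678, 0.732)

Proportion CI:
SE = √(p̂(1-p̂)/n) = √(0.705 · 0.295 / 771) = 0.01642

z* = 1.645
Margin = z* · SE = 1.645 · 0.01642 = 0.0270

CI: 0.705 ± 0.0270 = (0.678, 0.732)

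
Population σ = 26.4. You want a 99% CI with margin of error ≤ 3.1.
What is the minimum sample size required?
n ≥ 482

For margin E ≤ 3.1:
n ≥ (z* · σ / E)²
n ≥ (2.576 · 26.4 / 3.1)²
n ≥ 481.26

Minimum n = 482 (rounding up)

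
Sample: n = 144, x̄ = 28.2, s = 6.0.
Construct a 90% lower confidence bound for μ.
μ ≥ 27.56

Lower bound (one-sided):
t* = 1.287 (one-sided for 90%)
Lower bound = x̄ - t* · s/√n = 28.2 - 1.287 · 6.0/√144 = 27.56

We are 90% confident that μ ≥ 27.56.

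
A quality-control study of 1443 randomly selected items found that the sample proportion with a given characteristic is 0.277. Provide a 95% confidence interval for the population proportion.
(0.254, 0.300)

Proportion CI:
SE = √(p̂(1-p̂)/n) = √(0.277 · 0.723 / 1443) = 0.01178

z* = 1.960
Margin = z* · SE = 1.960 · 0.01178 = 0.0231

CI: 0.277 ± 0.0231 = (0.254, 0.300)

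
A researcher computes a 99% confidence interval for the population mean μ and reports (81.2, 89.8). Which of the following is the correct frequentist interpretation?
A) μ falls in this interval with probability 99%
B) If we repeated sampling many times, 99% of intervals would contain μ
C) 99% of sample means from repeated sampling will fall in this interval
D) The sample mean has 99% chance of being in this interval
B

A) Wrong — μ is fixed; the randomness lives in the interval, not in μ.
B) Correct — this is the frequentist long-run coverage interpretation.
C) Wrong — coverage applies to intervals containing μ, not to future x̄ values.
D) Wrong — x̄ is observed and sits in the interval by construction.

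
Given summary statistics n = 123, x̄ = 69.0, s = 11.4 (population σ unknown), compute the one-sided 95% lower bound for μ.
μ ≥ 67.30

Lower bound (one-sided):
t* = 1.657 (one-sided for 95%)
Lower bound = x̄ - t* · s/√n = 69.0 - 1.657 · 11.4/√123 = 67.30

We are 95% confident that μ ≥ 67.30.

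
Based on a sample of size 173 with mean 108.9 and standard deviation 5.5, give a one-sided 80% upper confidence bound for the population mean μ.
μ ≤ 109.25

Upper bound (one-sided):
t* = 0.844 (one-sided for 80%)
Upper bound = x̄ + t* · s/√n = 108.9 + 0.844 · 5.5/√173 = 109.25

We are 80% confident that μ ≤ 109.25.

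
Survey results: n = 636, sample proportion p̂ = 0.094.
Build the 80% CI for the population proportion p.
(0.079, 0.109)

Proportion CI:
SE = √(p̂(1-p̂)/n) = √(0.094 · 0.906 / 636) = 0.01157

z* = 1.282
Margin = z* · SE = 1.282 · 0.01157 = 0.0148

CI: 0.094 ± 0.0148 = (0.079, 0.109)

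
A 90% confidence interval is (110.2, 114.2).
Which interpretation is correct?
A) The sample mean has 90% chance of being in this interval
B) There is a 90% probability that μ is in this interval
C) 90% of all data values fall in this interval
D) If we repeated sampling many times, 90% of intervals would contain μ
D

A) Wrong — x̄ is observed and sits in the interval by construction.
B) Wrong — μ is fixed; the randomness lives in the interval, not in μ.
C) Wrong — a CI is about the parameter μ, not individual data values.
D) Correct — this is the frequentist long-run coverage interpretation.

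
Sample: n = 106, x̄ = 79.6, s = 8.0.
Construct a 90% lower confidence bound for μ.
μ ≥ 78.60

Lower bound (one-sided):
t* = 1.290 (one-sided for 90%)
Lower bound = x̄ - t* · s/√n = 79.6 - 1.290 · 8.0/√106 = 78.60

We are 90% confident that μ ≥ 78.60.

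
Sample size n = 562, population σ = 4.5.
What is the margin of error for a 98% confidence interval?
Margin of error = 0.44

Margin of error = z* · σ/√n
= 2.326 · 4.5/√562
= 2.326 · 4.5/23.7065
= 0.44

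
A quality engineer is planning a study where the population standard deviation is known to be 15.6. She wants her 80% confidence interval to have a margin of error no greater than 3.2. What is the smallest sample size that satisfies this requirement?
n ≥ 40

For margin E ≤ 3.2:
n ≥ (z* · σ / E)²
n ≥ (1.282 · 15.6 / 3.2)²
n ≥ 39.06

Minimum n = 40 (rounding up)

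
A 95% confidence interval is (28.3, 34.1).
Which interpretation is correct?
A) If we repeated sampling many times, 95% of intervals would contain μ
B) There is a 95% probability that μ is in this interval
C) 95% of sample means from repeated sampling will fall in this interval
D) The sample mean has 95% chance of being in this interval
A

A) Correct — this is the frequentist long-run coverage interpretation.
B) Wrong — μ is fixed; the randomness lives in the interval, not in μ.
C) Wrong — coverage applies to intervals containing μ, not to future x̄ values.
D) Wrong — x̄ is observed and sits in the interval by construction.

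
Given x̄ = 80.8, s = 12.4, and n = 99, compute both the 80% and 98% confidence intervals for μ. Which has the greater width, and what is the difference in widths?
98% CI is wider by 2.67

df = 98
80% CI: t* = 1.290, (79.19, 82.41), width = 2 · t* · s/√n = 3.22
98% CI: t* = 2.365, (77.85, 83.75), width = 2 · t* · s/√n = 5.89

The 98% CI is wider by 5.89 - 3.22 = 2.67.
Higher confidence requires a wider interval.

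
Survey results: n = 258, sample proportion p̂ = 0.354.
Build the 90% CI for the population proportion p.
(0.305, 0.403)

Proportion CI:
SE = √(p̂(1-p̂)/n) = √(0.354 · 0.646 / 258) = 0.02977

z* = 1.645
Margin = z* · SE = 1.645 · 0.02977 = 0.0490

CI: 0.354 ± 0.0490 = (0.305, 0.403)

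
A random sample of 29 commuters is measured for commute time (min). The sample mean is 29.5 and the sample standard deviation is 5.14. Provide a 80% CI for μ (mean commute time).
(28.25, 30.75)

t-interval (σ unknown):
df = n - 1 = 28
t* = 1.313 for 80% confidence

Margin of error = t* · s/√n = 1.313 · 5.14/√29 = 1.25

CI: (28.25, 30.75)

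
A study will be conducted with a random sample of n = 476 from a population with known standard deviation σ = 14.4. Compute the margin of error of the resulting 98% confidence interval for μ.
Margin of error = 1.54

Margin of error = z* · σ/√n
= 2.326 · 14.4/√476
= 2.326 · 14.4/21.8174
= 1.54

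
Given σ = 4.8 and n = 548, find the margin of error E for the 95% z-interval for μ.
Margin of error = 0.40

Margin of error = z* · σ/√n
= 1.960 · 4.8/√548
= 1.960 · 4.8/23.4094
= 0.40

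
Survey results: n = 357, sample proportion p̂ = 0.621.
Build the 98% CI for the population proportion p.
(0.561, 0.681)

Proportion CI:
SE = √(p̂(1-p̂)/n) = √(0.621 · 0.379 / 357) = 0.02568

z* = 2.326
Margin = z* · SE = 2.326 · 0.02568 = 0.0597

CI: 0.621 ± 0.0597 = (0.561, 0.681)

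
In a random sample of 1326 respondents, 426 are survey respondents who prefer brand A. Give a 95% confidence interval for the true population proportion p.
(0.296, 0.346)

Proportion CI:
p̂ = 426/1326 = 0.32127
SE = √(p̂(1-p̂)/n) = √(0.32127 · 0.67873 / 1326) = 0.01282

z* = 1.960
Margin = z* · SE = 1.960 · 0.01282 = 0.0251

CI: 0.32127 ± 0.0251 = (0.296, 0.346)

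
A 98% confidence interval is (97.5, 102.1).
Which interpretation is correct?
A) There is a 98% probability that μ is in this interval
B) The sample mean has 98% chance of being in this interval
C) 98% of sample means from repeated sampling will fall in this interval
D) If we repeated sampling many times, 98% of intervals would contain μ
D

A) Wrong — μ is fixed; the randomness lives in the interval, not in μ.
B) Wrong — x̄ is observed and sits in the interval by construction.
C) Wrong — coverage applies to intervals containing μ, not to future x̄ values.
D) Correct — this is the frequentist long-run coverage interpretation.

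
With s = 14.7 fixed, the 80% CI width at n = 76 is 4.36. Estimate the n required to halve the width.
n ≈ 304

CI width ∝ 1/√n
To reduce width by factor 2, need √n to grow by 2 → need 2² = 4 times as many samples.

Current: n = 76, width = 4.36
New: n = 304, width ≈ 2.17

Width reduced by factor of 4.36/2.17 = 2.01.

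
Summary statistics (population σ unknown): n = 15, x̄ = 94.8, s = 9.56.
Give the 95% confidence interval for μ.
(89.51, 100.09)

t-interval (σ unknown):
df = n - 1 = 14
t* = 2.145 for 95% confidence

Margin of error = t* · s/√n = 2.145 · 9.56/√15 = 5.29

CI: (89.51, 100.09)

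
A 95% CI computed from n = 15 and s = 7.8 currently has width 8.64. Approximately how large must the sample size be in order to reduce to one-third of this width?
n ≈ 135

CI width ∝ 1/√n
To reduce width by factor 3, need √n to grow by 3 → need 3² = 9 times as many samples.

Current: n = 15, width = 8.64
New: n = 135, width ≈ 2.66

Width reduced by factor of 8.64/2.66 = 3.25.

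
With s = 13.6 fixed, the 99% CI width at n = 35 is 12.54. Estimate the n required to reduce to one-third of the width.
n ≈ 315

CI width ∝ 1/√n
To reduce width by factor 3, need √n to grow by 3 → need 3² = 9 times as many samples.

Current: n = 35, width = 12.54
New: n = 315, width ≈ 3.97

Width reduced by factor of 12.54/3.97 = 3.16.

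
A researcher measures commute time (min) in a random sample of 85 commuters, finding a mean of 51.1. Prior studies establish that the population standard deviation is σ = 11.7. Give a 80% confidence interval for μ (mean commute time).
(49.47, 52.73)

z-interval (σ known):
z* = 1.282 for 80% confidence

Margin of error = z* · σ/√n = 1.282 · 11.7/√85 = 1.63

CI: (51.1 - 1.63, 51.1 + 1.63) = (49.47, 52.73)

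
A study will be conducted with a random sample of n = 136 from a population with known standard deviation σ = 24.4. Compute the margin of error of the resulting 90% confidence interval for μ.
Margin of error = 3.44

Margin of error = z* · σ/√n
= 1.645 · 24.4/√136
= 1.645 · 24.4/11.6619
= 3.44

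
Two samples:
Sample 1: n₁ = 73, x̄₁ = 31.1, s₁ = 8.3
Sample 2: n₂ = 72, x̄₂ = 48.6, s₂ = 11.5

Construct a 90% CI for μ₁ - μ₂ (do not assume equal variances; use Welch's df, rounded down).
(-20.26, -14.74)

Difference: x̄₁ - x̄₂ = -17.50
SE = √(s₁²/n₁ + s₂²/n₂) = √(8.3²/73 + 11.5²/72) = 1.6675
df = 129.09 → 129 (Welch–Satterthwaite, rounded down)
t* = 1.657

CI: -17.50 ± 1.657 · 1.6675 = -17.50 ± 2.76 = (-20.26, -14.74)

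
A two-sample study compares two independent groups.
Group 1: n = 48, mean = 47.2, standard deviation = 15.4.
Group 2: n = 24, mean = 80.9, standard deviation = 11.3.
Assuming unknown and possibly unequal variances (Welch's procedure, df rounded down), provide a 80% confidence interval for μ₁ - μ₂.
(-37.85, -29.55)

Difference: x̄₁ - x̄₂ = -33.70
SE = √(s₁²/n₁ + s₂²/n₂) = √(15.4²/48 + 11.3²/24) = 3.2033
df = 60.16 → 60 (Welch–Satterthwaite, rounded down)
t* = 1.296

CI: -33.70 ± 1.296 · 3.2033 = -33.70 ± 4.15 = (-37.85, -29.55)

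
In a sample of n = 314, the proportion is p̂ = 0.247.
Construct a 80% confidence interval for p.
(0.216, 0.278)

Proportion CI:
SE = √(p̂(1-p̂)/n) = √(0.247 · 0.753 / 314) = 0.02434

z* = 1.282
Margin = z* · SE = 1.282 · 0.02434 = 0.0312

CI: 0.247 ± 0.0312 = (0.216, 0.278)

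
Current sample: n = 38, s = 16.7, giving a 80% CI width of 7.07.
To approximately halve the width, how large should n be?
n ≈ 152

CI width ∝ 1/√n
To reduce width by factor 2, need √n to grow by 2 → need 2² = 4 times as many samples.

Current: n = 38, width = 7.07
New: n = 152, width ≈ 3.49

Width reduced by factor of 7.07/3.49 = 2.03.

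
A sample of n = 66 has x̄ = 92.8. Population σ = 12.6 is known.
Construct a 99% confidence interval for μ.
(88.80, 96.80)

z-interval (σ known):
z* = 2.576 for 99% confidence

Margin of error = z* · σ/√n = 2.576 · 12.6/√66 = 4.00

CI: (92.8 - 4.00, 92.8 + 4.00) = (88.80, 96.80)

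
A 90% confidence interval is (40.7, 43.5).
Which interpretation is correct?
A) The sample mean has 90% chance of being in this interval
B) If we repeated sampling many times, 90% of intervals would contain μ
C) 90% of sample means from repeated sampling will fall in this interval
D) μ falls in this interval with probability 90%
B

A) Wrong — x̄ is observed and sits in the interval by construction.
B) Correct — this is the frequentist long-run coverage interpretation.
C) Wrong — coverage applies to intervals containing μ, not to future x̄ values.
D) Wrong — μ is fixed; the randomness lives in the interval, not in μ.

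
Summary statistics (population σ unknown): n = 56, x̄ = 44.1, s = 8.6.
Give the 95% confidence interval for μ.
(41.80, 46.40)

t-interval (σ unknown):
df = n - 1 = 55
t* = 2.004 for 95% confidence

Margin of error = t* · s/√n = 2.004 · 8.6/√56 = 2.30

CI: (41.80, 46.40)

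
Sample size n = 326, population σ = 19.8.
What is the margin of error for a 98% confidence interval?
Margin of error = 2.55

Margin of error = z* · σ/√n
= 2.326 · 19.8/√326
= 2.326 · 19.8/18.0555
= 2.55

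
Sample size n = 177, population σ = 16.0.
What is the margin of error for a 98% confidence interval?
Margin of error = 2.80

Margin of error = z* · σ/√n
= 2.326 · 16.0/√177
= 2.326 · 16.0/13.3041
= 2.80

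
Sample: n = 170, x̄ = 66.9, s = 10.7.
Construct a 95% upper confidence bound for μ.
μ ≤ 68.26

Upper bound (one-sided):
t* = 1.654 (one-sided for 95%)
Upper bound = x̄ + t* · s/√n = 66.9 + 1.654 · 10.7/√170 = 68.26

We are 95% confident that μ ≤ 68.26.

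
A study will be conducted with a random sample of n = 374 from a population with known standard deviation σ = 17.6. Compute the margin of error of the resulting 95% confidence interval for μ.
Margin of error = 1.78

Margin of error = z* · σ/√n
= 1.960 · 17.6/√374
= 1.960 · 17.6/19.3391
= 1.78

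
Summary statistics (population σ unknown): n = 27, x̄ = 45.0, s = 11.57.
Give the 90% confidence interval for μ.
(41.20, 48.80)

t-interval (σ unknown):
df = n - 1 = 26
t* = 1.706 for 90% confidence

Margin of error = t* · s/√n = 1.706 · 11.57/√27 = 3.80

CI: (41.20, 48.80)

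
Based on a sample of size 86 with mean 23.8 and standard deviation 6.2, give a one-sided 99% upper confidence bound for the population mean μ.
μ ≤ 25.39

Upper bound (one-sided):
t* = 2.371 (one-sided for 99%)
Upper bound = x̄ + t* · s/√n = 23.8 + 2.371 · 6.2/√86 = 25.39

We are 99% confident that μ ≤ 25.39.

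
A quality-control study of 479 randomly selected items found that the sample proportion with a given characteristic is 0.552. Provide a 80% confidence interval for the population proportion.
(0.523, 0.581)

Proportion CI:
SE = √(p̂(1-p̂)/n) = √(0.552 · 0.448 / 479) = 0.02272

z* = 1.282
Margin = z* · SE = 1.282 · 0.02272 = 0.0291

CI: 0.552 ± 0.0291 = (0.523, 0.581)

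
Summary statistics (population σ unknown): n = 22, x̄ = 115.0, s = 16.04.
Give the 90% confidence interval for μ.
(109.11, 120.89)

t-interval (σ unknown):
df = n - 1 = 21
t* = 1.721 for 90% confidence

Margin of error = t* · s/√n = 1.721 · 16.04/√22 = 5.89

CI: (109.11, 120.89)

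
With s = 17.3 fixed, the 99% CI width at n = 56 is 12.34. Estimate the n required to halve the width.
n ≈ 224

CI width ∝ 1/√n
To reduce width by factor 2, need √n to grow by 2 → need 2² = 4 times as many samples.

Current: n = 56, width = 12.34
New: n = 224, width ≈ 6.01

Width reduced by factor of 12.34/6.01 = 2.05.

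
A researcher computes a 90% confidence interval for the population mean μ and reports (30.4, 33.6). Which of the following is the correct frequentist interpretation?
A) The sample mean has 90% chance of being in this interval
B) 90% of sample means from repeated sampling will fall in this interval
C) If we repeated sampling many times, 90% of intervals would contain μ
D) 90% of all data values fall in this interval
C

A) Wrong — x̄ is observed and sits in the interval by construction.
B) Wrong — coverage applies to intervals containing μ, not to future x̄ values.
C) Correct — this is the frequentist long-run coverage interpretation.
D) Wrong — a CI is about the parameter μ, not individual data values.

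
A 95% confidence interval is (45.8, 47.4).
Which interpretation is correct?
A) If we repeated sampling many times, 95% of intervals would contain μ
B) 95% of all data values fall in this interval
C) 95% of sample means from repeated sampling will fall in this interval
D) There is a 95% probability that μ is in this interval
A

A) Correct — this is the frequentist long-run coverage interpretation.
B) Wrong — a CI is about the parameter μ, not individual data values.
C) Wrong — coverage applies to intervals containing μ, not to future x̄ values.
D) Wrong — μ is fixed; the randomness lives in the interval, not in μ.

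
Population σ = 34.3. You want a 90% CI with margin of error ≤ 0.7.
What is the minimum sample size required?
n ≥ 6498

For margin E ≤ 0.7:
n ≥ (z* · σ / E)²
n ≥ (1.645 · 34.3 / 0.7)²
n ≥ 6497.17

Minimum n = 6498 (rounding up)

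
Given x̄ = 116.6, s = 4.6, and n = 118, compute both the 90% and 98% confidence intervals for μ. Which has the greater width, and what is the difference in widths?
98% CI is wider by 0.60

df = 117
90% CI: t* = 1.658, (115.90, 117.30), width = 2 · t* · s/√n = 1.40
98% CI: t* = 2.359, (115.60, 117.60), width = 2 · t* · s/√n = 2.00

The 98% CI is wider by 2.00 - 1.40 = 0.60.
Higher confidence requires a wider interval.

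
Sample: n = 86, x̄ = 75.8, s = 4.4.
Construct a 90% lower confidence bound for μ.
μ ≥ 75.19

Lower bound (one-sided):
t* = 1.292 (one-sided for 90%)
Lower bound = x̄ - t* · s/√n = 75.8 - 1.292 · 4.4/√86 = 75.19

We are 90% confident that μ ≥ 75.19.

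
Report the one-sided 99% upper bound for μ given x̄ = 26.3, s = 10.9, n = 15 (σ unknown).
μ ≤ 33.68

Upper bound (one-sided):
t* = 2.624 (one-sided for 99%)
Upper bound = x̄ + t* · s/√n = 26.3 + 2.624 · 10.9/√15 = 33.68

We are 99% confident that μ ≤ 33.68.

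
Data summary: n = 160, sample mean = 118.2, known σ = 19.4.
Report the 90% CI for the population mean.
(115.68, 120.72)

z-interval (σ known):
z* = 1.645 for 90% confidence

Margin of error = z* · σ/√n = 1.645 · 19.4/√160 = 2.52

CI: (118.2 - 2.52, 118.2 + 2.52) = (115.68, 120.72)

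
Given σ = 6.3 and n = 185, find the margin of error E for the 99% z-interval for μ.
Margin of error = 1.19

Margin of error = z* · σ/√n
= 2.576 · 6.3/√185
= 2.576 · 6.3/13.6015
= 1.19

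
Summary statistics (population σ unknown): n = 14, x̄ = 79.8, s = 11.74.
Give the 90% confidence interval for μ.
(74.24, 85.36)

t-interval (σ unknown):
df = n - 1 = 13
t* = 1.771 for 90% confidence

Margin of error = t* · s/√n = 1.771 · 11.74/√14 = 5.56

CI: (74.24, 85.36)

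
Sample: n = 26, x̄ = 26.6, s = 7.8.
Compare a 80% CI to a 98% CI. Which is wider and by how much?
98% CI is wider by 3.57

df = 25
80% CI: t* = 1.316, (24.59, 28.61), width = 2 · t* · s/√n = 4.03
98% CI: t* = 2.485, (22.80, 30.40), width = 2 · t* · s/√n = 7.60

The 98% CI is wider by 7.60 - 4.03 = 3.57.
Higher confidence requires a wider interval.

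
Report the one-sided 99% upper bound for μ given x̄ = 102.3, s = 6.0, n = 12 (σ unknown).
μ ≤ 107.01

Upper bound (one-sided):
t* = 2.718 (one-sided for 99%)
Upper bound = x̄ + t* · s/√n = 102.3 + 2.718 · 6.0/√12 = 107.01

We are 99% confident that μ ≤ 107.01.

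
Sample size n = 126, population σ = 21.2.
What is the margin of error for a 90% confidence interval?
Margin of error = 3.11

Margin of error = z* · σ/√n
= 1.645 · 21.2/√126
= 1.645 · 21.2/11.2250
= 3.11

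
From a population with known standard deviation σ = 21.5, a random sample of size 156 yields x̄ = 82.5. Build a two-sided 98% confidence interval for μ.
(78.50, 86.50)

z-interval (σ known):
z* = 2.326 for 98% confidence

Margin of error = z* · σ/√n = 2.326 · 21.5/√156 = 4.00

CI: (82.5 - 4.00, 82.5 + 4.00) = (78.50, 86.50)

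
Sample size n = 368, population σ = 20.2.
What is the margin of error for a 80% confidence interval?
Margin of error = 1.35

Margin of error = z* · σ/√n
= 1.282 · 20.2/√368
= 1.282 · 20.2/19.1833
= 1.35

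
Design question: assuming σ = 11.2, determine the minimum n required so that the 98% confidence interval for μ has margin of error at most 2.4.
n ≥ 118

For margin E ≤ 2.4:
n ≥ (z* · σ / E)²
n ≥ (2.326 · 11.2 / 2.4)²
n ≥ 117.82

Minimum n = 118 (rounding up)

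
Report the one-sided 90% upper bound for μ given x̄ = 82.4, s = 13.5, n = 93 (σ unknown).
μ ≤ 84.21

Upper bound (one-sided):
t* = 1.291 (one-sided for 90%)
Upper bound = x̄ + t* · s/√n = 82.4 + 1.291 · 13.5/√93 = 84.21

We are 90% confident that μ ≤ 84.21.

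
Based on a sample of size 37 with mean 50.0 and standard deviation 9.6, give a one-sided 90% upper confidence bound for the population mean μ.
μ ≤ 52.06

Upper bound (one-sided):
t* = 1.306 (one-sided for 90%)
Upper bound = x̄ + t* · s/√n = 50.0 + 1.306 · 9.6/√37 = 52.06

We are 90% confident that μ ≤ 52.06.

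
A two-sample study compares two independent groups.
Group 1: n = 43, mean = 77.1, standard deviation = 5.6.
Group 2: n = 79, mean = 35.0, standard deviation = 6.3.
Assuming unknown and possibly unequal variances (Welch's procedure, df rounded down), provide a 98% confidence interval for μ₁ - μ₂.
(39.47, 44.73)

Difference: x̄₁ - x̄₂ = 42.10
SE = √(s₁²/n₁ + s₂²/n₂) = √(5.6²/43 + 6.3²/79) = 1.1098
df = 95.42 → 95 (Welch–Satterthwaite, rounded down)
t* = 2.366

CI: 42.10 ± 2.366 · 1.1098 = 42.10 ± 2.63 = (39.47, 44.73)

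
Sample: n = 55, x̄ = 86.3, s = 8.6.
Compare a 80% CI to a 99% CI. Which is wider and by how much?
99% CI is wider by 3.18

df = 54
80% CI: t* = 1.297, (84.80, 87.80), width = 2 · t* · s/√n = 3.01
99% CI: t* = 2.670, (83.20, 89.40), width = 2 · t* · s/√n = 6.19

The 99% CI is wider by 6.19 - 3.01 = 3.18.
Higher confidence requires a wider interval.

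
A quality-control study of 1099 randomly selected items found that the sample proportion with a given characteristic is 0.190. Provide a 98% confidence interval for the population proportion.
(0.162, 0.218)

Proportion CI:
SE = √(p̂(1-p̂)/n) = √(0.190 · 0.810 / 1099) = 0.01183

z* = 2.326
Margin = z* · SE = 2.326 · 0.01183 = 0.0275

CI: 0.190 ± 0.0275 = (0.162, 0.218)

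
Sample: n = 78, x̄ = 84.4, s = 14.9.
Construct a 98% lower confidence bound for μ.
μ ≥ 80.88

Lower bound (one-sided):
t* = 2.089 (one-sided for 98%)
Lower bound = x̄ - t* · s/√n = 84.4 - 2.089 · 14.9/√78 = 80.88

We are 98% confident that μ ≥ 80.88.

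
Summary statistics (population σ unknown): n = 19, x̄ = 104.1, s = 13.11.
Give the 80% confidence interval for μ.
(100.10, 108.10)

t-interval (σ unknown):
df = n - 1 = 18
t* = 1.330 for 80% confidence

Margin of error = t* · s/√n = 1.330 · 13.11/√19 = 4.00

CI: (100.10, 108.10)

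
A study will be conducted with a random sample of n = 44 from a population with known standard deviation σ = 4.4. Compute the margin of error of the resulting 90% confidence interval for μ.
Margin of error = 1.09

Margin of error = z* · σ/√n
= 1.645 · 4.4/√44
= 1.645 · 4.4/6.6332
= 1.09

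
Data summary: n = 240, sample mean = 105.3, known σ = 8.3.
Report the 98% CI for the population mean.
(104.05, 106.55)

z-interval (σ known):
z* = 2.326 for 98% confidence

Margin of error = z* · σ/√n = 2.326 · 8.3/√240 = 1.25

CI: (105.3 - 1.25, 105.3 + 1.25) = (104.05, 106.55)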